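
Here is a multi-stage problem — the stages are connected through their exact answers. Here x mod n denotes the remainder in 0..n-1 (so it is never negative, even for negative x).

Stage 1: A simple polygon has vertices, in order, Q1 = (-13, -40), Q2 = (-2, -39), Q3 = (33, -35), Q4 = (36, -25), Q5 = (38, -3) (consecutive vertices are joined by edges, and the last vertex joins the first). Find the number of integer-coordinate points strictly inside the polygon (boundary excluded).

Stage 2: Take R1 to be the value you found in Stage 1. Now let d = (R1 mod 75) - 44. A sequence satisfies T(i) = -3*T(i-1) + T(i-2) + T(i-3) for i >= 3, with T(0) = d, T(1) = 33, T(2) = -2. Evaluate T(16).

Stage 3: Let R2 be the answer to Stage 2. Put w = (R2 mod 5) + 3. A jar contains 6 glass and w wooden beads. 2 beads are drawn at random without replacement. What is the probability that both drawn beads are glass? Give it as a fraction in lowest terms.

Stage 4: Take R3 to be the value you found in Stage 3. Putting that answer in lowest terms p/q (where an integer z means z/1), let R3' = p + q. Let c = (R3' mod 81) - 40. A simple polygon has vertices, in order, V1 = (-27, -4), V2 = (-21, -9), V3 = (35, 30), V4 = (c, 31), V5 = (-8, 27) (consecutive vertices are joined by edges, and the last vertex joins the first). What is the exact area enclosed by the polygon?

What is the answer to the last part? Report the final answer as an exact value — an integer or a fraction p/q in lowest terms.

Stage 1: cross terms: (-13*-39 - -2*-40)=427, (-2*-35 - 33*-39)=1357, (33*-25 - 36*-35)=435, (36*-3 - 38*-25)=842, (38*-40 - -13*-3)=-1559; twice the area = |1502| = 1502; area = 751; boundary points = 1 + 1 + 1 + 2 + 1 = 6; strictly interior points = area - boundary/2 + 1 = 749; answer 749
Stage 2: R1 = 749; d = 30; T(3) = -3*(-2) + 1*(33) + 1*(30) = 69; iterating: T(3)=69, T(4)=-176, T(5)=595, T(6)=-1892, T(7)=6095, T(8)=-19582, T(9)=62949, T(10)=-202334, T(11)=650369, T(12)=-2090492, T(13)=6719511, T(14)=-21598656, T(15)=69424987, T(16)=-223154106; answer -223154106
Stage 3: R2 = -223154106; w = 7; total draws C(13,2) = 78; favorable C(6,2) = 15; P = 5/26; answer 5/26
Stage 4: R3 = 5/26; threaded value p + q = 31; c = -9; cross terms: (-27*-9 - -21*-4)=159, (-21*30 - 35*-9)=-315, (35*31 - -9*30)=1355, (-9*27 - -8*31)=5, (-8*-4 - -27*27)=761; twice the area = |1965| = 1965; area = 1965/2; answer 1965/2

1965/2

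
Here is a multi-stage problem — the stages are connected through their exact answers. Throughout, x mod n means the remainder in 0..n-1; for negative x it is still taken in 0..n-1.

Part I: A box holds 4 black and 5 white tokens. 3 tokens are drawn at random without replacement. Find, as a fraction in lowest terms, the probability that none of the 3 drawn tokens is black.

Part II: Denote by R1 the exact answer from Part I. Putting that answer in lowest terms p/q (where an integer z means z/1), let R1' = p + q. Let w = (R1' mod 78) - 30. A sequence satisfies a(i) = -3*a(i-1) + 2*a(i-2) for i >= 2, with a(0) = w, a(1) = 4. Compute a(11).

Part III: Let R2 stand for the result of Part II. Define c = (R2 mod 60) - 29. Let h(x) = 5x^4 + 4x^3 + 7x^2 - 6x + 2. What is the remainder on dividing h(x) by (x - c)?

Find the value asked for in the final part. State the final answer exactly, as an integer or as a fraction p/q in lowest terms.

Part I: total draws C(9,3) = 84; favorable C(5,3) = 10; P = 5/42; answer 5/42
Part II: R1 = 5/42; threaded value p + q = 47; w = 17; a(2) = -3*(4) + 2*(17) = 22; iterating: a(2)=22, a(3)=-58, a(4)=218, a(5)=-770, a(6)=2746, a(7)=-9778, a(8)=34826, a(9)=-124034, a(10)=441754, a(11)=-1573330; answer -1573330
Part III: R2 = -1573330; c = 21; remainder = value at the root: 5*(21)^4 + 4*(21)^3 + 7*(21)^2 - 6*(21)^1 + 2 = (972405) + (37044) + (3087) + (-126) + (2) = 1012412; answer 1012412

1012412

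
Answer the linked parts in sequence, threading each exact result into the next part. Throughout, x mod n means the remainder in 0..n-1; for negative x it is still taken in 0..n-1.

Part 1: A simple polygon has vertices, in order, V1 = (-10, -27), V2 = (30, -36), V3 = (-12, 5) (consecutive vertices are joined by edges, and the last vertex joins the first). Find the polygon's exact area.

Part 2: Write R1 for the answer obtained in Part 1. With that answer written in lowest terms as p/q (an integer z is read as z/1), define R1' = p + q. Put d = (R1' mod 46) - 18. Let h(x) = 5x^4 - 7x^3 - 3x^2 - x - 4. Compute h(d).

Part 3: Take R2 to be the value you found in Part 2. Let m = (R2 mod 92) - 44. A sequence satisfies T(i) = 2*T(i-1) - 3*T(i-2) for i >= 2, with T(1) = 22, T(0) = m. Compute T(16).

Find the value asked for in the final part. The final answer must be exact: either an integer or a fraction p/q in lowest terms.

Part 1: cross terms: (-10*-36 - 30*-27)=1170, (30*5 - -12*-36)=-282, (-12*-27 - -10*5)=374; twice the area = |1262| = 1262; area = 631; answer 631
Part 2: R1 = 631; threaded value p + q = 632; d = 16; 5*(16)^4 - 7*(16)^3 - 3*(16)^2 - 1*(16)^1 - 4 = (327680) + (-28672) + (-768) + (-16) + (-4) = 298220; answer 298220
Part 3: R2 = 298220; m = 4; T(2) = 2*(22) - 3*(4) = 32; iterating: T(2)=32, T(3)=-2, T(4)=-100, T(5)=-194, T(6)=-88, T(7)=406, T(8)=1076, T(9)=934, T(10)=-1360, T(11)=-5522, T(12)=-6964, T(13)=2638, T(14)=26168, T(15)=44422, T(16)=10340; answer 10340

10340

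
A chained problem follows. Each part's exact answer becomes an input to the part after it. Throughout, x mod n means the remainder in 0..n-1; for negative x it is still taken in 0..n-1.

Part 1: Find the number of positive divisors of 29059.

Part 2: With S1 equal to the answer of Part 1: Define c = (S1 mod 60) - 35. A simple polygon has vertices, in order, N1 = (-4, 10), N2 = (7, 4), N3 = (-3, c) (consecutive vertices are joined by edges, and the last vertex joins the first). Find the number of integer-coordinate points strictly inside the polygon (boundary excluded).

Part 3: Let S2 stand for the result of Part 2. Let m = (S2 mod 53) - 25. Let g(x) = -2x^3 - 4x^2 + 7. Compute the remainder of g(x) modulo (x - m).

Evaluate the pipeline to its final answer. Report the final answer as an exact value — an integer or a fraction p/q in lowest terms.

71

Part 1: 29059 is prime, so its only divisors are 1 and 29059; count = 2; answer 2
Part 2: S1 = 2; c = -33; cross terms: (-4*4 - 7*10)=-86, (7*-33 - -3*4)=-219, (-3*10 - -4*-33)=-162; twice the area = |-467| = 467; area = 467/2; boundary points = 1 + 1 + 1 = 3; strictly interior points = area - boundary/2 + 1 = 233; answer 233
Part 3: S2 = 233; m = -4; remainder = value at the root: -2*(-4)^3 - 4*(-4)^2 + 7 = (128) + (-64) + (7) = 71; answer 71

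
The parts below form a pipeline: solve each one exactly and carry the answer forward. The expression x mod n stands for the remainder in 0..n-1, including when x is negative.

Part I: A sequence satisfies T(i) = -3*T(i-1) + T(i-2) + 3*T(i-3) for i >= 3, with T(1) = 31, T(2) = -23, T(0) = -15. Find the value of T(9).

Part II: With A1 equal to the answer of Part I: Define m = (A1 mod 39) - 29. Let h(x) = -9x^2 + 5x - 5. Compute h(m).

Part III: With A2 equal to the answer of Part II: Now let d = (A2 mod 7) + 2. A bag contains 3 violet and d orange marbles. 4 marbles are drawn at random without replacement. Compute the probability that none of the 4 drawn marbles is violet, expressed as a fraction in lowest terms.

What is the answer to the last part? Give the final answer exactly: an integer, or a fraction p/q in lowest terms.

1/6

Part I: T(3) = -3*(-23) + 1*(31) + 3*(-15) = 55; iterating: T(3)=55, T(4)=-95, T(5)=271, T(6)=-743, T(7)=2215, T(8)=-6575, T(9)=19711; answer 19711
Part II: A1 = 19711; m = -13; -9*(-13)^2 + 5*(-13)^1 - 5 = (-1521) + (-65) + (-5) = -1591; answer -1591
Part III: A2 = -1591; d = 7; total draws C(10,4) = 210; favorable C(7,4) = 35; P = 1/6; answer 1/6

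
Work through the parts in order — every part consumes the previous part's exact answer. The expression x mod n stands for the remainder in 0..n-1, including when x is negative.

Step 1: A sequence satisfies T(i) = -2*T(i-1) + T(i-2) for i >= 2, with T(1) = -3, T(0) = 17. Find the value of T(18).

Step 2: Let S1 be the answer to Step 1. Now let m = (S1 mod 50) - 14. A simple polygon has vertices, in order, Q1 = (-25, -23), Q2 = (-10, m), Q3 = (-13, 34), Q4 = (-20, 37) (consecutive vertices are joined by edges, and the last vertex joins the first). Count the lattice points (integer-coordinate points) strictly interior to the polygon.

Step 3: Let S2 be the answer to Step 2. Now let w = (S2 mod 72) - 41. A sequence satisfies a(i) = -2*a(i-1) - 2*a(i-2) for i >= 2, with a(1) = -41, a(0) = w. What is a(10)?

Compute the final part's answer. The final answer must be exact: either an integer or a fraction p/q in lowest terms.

1280

Step 1: T(2) = -2*(-3) + 1*(17) = 23; iterating: T(2)=23, T(3)=-49, T(4)=121, T(5)=-291, T(6)=703, T(7)=-1697, T(8)=4097, T(9)=-9891, T(10)=23879, T(11)=-57649, T(12)=139177, T(13)=-336003, T(14)=811183, T(15)=-1958369, T(16)=4727921, T(17)=-11414211, T(18)=27556343; answer 27556343
Step 2: S1 = 27556343; m = 29; cross terms: (-25*29 - -10*-23)=-955, (-10*34 - -13*29)=37, (-13*37 - -20*34)=199, (-20*-23 - -25*37)=1385; twice the area = |666| = 666; area = 333; boundary points = 1 + 1 + 1 + 5 = 8; strictly interior points = area - boundary/2 + 1 = 330; answer 330
Step 3: S2 = 330; w = 1; a(2) = -2*(-41) - 2*(1) = 80; iterating: a(2)=80, a(3)=-78, a(4)=-4, a(5)=164, a(6)=-320, a(7)=312, a(8)=16, a(9)=-656, a(10)=1280; answer 1280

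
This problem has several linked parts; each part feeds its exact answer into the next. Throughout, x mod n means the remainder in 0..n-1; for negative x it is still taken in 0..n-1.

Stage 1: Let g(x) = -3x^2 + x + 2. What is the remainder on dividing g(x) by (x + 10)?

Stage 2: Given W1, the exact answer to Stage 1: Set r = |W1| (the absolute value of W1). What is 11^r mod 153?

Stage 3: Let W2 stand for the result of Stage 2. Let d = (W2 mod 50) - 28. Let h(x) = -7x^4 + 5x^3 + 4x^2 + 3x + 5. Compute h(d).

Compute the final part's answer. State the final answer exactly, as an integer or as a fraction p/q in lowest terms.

Stage 1: remainder = value at the root: -3*(-10)^2 + 1*(-10)^1 + 2 = (-300) + (-10) + (2) = -308; answer -308
Stage 2: W1 = -308; r = 308; squarings mod 153: 11^1=11, 11^2=121, 11^4=106, 11^8=67, 11^16=52, 11^32=103, 11^64=52, 11^128=103, 11^256=52; 11^308 = 11^4 * 11^16 * 11^32 * 11^256 = 4 (mod 153); answer 4
Stage 3: W2 = 4; d = -24; -7*(-24)^4 + 5*(-24)^3 + 4*(-24)^2 + 3*(-24)^1 + 5 = (-2322432) + (-69120) + (2304) + (-72) + (5) = -2389315; answer -2389315

-2389315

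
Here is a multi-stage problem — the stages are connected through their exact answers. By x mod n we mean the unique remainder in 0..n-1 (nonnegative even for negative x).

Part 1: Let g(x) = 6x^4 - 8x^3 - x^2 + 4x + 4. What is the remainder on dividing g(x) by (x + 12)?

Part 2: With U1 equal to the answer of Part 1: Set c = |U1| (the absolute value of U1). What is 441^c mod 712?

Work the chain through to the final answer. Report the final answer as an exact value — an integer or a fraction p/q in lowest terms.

Part 1: remainder = value at the root: 6*(-12)^4 - 8*(-12)^3 - 1*(-12)^2 + 4*(-12)^1 + 4 = (124416) + (13824) + (-144) + (-48) + (4) = 138052; answer 138052
Part 2: U1 = 138052; c = 138052; squarings mod 712: 441^1=441, 441^2=105, 441^4=345, 441^8=121, 441^16=401, 441^32=601, 441^64=217, 441^128=97, 441^256=153, 441^512=625, 441^1024=449, 441^2048=105, 441^4096=345, 441^8192=121, 441^16384=401, 441^32768=601, 441^65536=217, 441^131072=97; 441^138052 = 441^4 * 441^64 * 441^256 * 441^512 * 441^2048 * 441^4096 * 441^131072 = 105 (mod 712); answer 105

105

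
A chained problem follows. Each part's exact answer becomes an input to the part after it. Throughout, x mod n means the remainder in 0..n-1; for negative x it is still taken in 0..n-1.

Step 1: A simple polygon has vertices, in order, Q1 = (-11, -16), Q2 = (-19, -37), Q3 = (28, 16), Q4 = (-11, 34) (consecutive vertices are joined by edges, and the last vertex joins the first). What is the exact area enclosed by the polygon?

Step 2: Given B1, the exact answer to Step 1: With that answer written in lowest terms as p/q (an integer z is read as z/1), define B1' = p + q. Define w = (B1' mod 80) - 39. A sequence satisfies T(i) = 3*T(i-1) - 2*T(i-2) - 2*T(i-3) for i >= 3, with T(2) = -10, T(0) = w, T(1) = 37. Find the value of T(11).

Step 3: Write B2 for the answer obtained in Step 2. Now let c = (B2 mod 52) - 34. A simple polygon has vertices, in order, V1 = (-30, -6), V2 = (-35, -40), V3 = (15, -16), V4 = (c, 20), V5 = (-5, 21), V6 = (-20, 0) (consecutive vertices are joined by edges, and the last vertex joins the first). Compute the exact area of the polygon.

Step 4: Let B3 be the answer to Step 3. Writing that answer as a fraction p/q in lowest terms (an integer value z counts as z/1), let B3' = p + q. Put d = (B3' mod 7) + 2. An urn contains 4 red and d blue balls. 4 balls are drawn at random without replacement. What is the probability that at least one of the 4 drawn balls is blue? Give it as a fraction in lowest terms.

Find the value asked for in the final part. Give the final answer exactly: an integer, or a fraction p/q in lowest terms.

14/15

Step 1: cross terms: (-11*-37 - -19*-16)=103, (-19*16 - 28*-37)=732, (28*34 - -11*16)=1128, (-11*-16 - -11*34)=550; twice the area = |2513| = 2513; area = 2513/2; answer 2513/2
Step 2: B1 = 2513/2; threaded value p + q = 2515; w = -4; T(3) = 3*(-10) - 2*(37) - 2*(-4) = -96; iterating: T(3)=-96, T(4)=-342, T(5)=-814, T(6)=-1566, T(7)=-2386, T(8)=-2398, T(9)=710, T(10)=11698, T(11)=38470; answer 38470
Step 3: B2 = 38470; c = 8; cross terms: (-30*-40 - -35*-6)=990, (-35*-16 - 15*-40)=1160, (15*20 - 8*-16)=428, (8*21 - -5*20)=268, (-5*0 - -20*21)=420, (-20*-6 - -30*0)=120; twice the area = |3386| = 3386; area = 1693; answer 1693
Step 4: B3 = 1693; threaded value p + q = 1694; d = 2; total draws C(6,4) = 15; complement C(4,4) = 1; favorable 15 - 1 = 14; P = 14/15; answer 14/15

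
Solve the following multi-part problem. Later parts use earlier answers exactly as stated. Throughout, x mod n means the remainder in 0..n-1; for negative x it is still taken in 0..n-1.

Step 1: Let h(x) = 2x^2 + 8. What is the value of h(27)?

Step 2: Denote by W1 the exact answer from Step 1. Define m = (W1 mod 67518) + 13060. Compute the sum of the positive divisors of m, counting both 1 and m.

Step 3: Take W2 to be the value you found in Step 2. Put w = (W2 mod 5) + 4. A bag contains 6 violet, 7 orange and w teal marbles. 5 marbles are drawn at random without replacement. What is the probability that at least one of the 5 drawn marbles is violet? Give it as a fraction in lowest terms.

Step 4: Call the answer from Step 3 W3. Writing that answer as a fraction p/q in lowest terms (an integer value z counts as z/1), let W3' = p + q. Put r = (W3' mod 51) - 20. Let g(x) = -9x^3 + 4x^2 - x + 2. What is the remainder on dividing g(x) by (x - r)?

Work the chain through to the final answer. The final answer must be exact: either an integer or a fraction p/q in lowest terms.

Step 1: 2*(27)^2 + 8 = (1458) + (8) = 1466; answer 1466
Step 2: W1 = 1466; m = 14526; 14526 = 2 * 3^3 * 269; sigma = (1 + 2) * (1 + 3 + 9 + 27) * (1 + 269) = 3 * 40 * 270 = 32400; answer 32400
Step 3: W2 = 32400; w = 4; total draws C(17,5) = 6188; complement C(11,5) = 462; favorable 6188 - 462 = 5726; P = 409/442; answer 409/442
Step 4: W3 = 409/442; threaded value p + q = 851; r = 15; remainder = value at the root: -9*(15)^3 + 4*(15)^2 - 1*(15)^1 + 2 = (-30375) + (900) + (-15) + (2) = -29488; answer -29488

-29488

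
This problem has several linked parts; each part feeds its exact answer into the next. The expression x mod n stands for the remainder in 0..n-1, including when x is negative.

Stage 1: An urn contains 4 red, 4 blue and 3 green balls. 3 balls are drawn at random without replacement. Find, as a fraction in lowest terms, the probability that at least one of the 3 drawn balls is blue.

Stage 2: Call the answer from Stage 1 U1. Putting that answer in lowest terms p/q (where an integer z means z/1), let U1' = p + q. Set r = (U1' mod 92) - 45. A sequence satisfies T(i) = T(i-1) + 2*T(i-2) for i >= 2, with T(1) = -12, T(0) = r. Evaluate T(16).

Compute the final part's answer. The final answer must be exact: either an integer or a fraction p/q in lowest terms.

Stage 1: total draws C(11,3) = 165; complement C(7,3) = 35; favorable 165 - 35 = 130; P = 26/33; answer 26/33
Stage 2: U1 = 26/33; threaded value p + q = 59; r = 14; T(2) = 1*(-12) + 2*(14) = 16; iterating: T(2)=16, T(3)=-8, T(4)=24, T(5)=8, T(6)=56, T(7)=72, T(8)=184, T(9)=328, T(10)=696, T(11)=1352, T(12)=2744, T(13)=5448, T(14)=10936, T(15)=21832, T(16)=43704; answer 43704

43704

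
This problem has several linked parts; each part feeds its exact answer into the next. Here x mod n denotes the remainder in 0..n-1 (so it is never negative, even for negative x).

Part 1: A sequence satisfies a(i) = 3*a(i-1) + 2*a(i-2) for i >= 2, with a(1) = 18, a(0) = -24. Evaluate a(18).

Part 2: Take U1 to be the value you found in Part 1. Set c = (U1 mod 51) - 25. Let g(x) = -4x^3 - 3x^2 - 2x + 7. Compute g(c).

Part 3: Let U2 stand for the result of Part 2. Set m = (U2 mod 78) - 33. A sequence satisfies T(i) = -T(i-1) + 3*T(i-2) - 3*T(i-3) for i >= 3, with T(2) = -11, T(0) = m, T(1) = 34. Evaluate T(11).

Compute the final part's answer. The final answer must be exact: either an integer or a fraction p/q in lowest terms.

Part 1: a(2) = 3*(18) + 2*(-24) = 6; iterating: a(2)=6, a(3)=54, a(4)=174, a(5)=630, a(6)=2238, a(7)=7974, a(8)=28398, a(9)=101142, a(10)=360222, a(11)=1282950, a(12)=4569294, a(13)=16273782, a(14)=57959934, a(15)=206427366, a(16)=735201966, a(17)=2618460630, a(18)=9325785822; answer 9325785822
Part 2: U1 = 9325785822; c = 2; -4*(2)^3 - 3*(2)^2 - 2*(2)^1 + 7 = (-32) + (-12) + (-4) + (7) = -41; answer -41
Part 3: U2 = -41; m = 4; T(3) = -1*(-11) + 3*(34) - 3*(4) = 101; iterating: T(3)=101, T(4)=-236, T(5)=572, T(6)=-1583, T(7)=4007, T(8)=-10472, T(9)=27242, T(10)=-70679, T(11)=183821; answer 183821

183821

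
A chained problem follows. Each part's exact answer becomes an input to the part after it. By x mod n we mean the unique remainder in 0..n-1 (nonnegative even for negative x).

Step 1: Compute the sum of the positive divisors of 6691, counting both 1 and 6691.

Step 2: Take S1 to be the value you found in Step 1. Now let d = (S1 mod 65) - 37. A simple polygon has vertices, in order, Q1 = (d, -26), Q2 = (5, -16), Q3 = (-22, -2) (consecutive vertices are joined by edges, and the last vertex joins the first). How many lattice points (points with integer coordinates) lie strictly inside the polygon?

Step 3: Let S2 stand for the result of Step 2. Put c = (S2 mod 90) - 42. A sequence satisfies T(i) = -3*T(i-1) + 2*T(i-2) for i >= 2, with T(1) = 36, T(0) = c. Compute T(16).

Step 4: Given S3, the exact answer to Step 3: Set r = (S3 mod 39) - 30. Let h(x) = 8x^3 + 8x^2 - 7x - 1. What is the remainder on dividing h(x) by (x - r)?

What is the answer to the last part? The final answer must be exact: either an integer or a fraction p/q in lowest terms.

Step 1: 6691 is prime, so its only divisors are 1 and 6691; sigma = 1 + 6691 = 6692; answer 6692
Step 2: S1 = 6692; d = 25; cross terms: (25*-16 - 5*-26)=-270, (5*-2 - -22*-16)=-362, (-22*-26 - 25*-2)=622; twice the area = |-10| = 10; area = 5; boundary points = 10 + 1 + 1 = 12; strictly interior points = area - boundary/2 + 1 = 0; answer 0
Step 3: S2 = 0; c = -42; T(2) = -3*(36) + 2*(-42) = -192; iterating: T(2)=-192, T(3)=648, T(4)=-2328, T(5)=8280, T(6)=-29496, T(7)=105048, T(8)=-374136, T(9)=1332504, T(10)=-4745784, T(11)=16902360, T(12)=-60198648, T(13)=214400664, T(14)=-763599288, T(15)=2719599192, T(16)=-9685996152; answer -9685996152
Step 4: S3 = -9685996152; r = -18; remainder = value at the root: 8*(-18)^3 + 8*(-18)^2 - 7*(-18)^1 - 1 = (-46656) + (2592) + (126) + (-1) = -43939; answer -43939

-43939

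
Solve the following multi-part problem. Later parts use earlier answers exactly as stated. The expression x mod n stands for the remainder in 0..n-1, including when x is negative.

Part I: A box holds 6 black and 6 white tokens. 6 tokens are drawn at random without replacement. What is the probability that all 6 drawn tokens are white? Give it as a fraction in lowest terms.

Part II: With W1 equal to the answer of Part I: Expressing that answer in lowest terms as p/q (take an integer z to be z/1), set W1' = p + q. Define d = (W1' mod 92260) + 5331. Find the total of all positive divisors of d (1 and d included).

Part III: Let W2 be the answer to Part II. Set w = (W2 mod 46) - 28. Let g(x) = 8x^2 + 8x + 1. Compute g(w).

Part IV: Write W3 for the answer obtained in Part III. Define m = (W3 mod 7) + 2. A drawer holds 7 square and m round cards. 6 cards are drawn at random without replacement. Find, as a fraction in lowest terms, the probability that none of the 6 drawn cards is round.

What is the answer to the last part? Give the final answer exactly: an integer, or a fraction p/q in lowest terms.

1/30

Part I: total draws C(12,6) = 924; favorable C(6,6) = 1; P = 1/924; answer 1/924
Part II: W1 = 1/924; threaded value p + q = 925; d = 6256; 6256 = 2^4 * 17 * 23; sigma = (1 + 2 + 4 + 8 + 16) * (1 + 17) * (1 + 23) = 31 * 18 * 24 = 13392; answer 13392
Part III: W2 = 13392; w = -22; 8*(-22)^2 + 8*(-22)^1 + 1 = (3872) + (-176) + (1) = 3697; answer 3697
Part IV: W3 = 3697; m = 3; total draws C(10,6) = 210; favorable C(7,6) = 7; P = 1/30; answer 1/30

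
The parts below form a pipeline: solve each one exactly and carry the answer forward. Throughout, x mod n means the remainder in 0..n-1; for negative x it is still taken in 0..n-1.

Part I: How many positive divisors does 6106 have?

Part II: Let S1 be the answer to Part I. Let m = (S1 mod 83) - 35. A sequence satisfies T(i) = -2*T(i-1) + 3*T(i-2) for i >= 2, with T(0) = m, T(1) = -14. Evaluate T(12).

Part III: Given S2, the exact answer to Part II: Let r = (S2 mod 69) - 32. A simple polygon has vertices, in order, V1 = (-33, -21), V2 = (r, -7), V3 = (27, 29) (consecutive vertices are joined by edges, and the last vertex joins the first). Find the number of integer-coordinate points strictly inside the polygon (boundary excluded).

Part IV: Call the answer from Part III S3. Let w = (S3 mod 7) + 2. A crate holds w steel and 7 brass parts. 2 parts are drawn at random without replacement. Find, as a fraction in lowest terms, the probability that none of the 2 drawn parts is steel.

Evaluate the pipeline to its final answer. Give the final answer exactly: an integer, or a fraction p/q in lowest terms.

Part I: 6106 = 2 * 43 * 71; number of divisors = (1+1) * (1+1) * (1+1) = 8; answer 8
Part II: S1 = 8; m = -27; T(2) = -2*(-14) + 3*(-27) = -53; iterating: T(2)=-53, T(3)=64, T(4)=-287, T(5)=766, T(6)=-2393, T(7)=7084, T(8)=-21347, T(9)=63946, T(10)=-191933, T(11)=575704, T(12)=-1727207; answer -1727207
Part III: S2 = -1727207; r = -31; cross terms: (-33*-7 - -31*-21)=-420, (-31*29 - 27*-7)=-710, (27*-21 - -33*29)=390; twice the area = |-740| = 740; area = 370; boundary points = 2 + 2 + 10 = 14; strictly interior points = area - boundary/2 + 1 = 364; answer 364
Part IV: S3 = 364; w = 2; total draws C(9,2) = 36; favorable C(7,2) = 21; P = 7/12; answer 7/12

7/12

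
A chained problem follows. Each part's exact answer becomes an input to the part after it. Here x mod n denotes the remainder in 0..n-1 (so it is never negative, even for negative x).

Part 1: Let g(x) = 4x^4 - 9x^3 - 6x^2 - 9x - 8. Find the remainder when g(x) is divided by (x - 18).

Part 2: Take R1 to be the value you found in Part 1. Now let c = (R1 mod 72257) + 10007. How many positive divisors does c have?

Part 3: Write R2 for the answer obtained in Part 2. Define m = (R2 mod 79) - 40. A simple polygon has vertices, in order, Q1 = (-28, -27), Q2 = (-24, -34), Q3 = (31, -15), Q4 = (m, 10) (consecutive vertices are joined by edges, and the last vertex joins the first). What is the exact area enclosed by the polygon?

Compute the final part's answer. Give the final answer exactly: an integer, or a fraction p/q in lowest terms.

Part 1: remainder = value at the root: 4*(18)^4 - 9*(18)^3 - 6*(18)^2 - 9*(18)^1 - 8 = (419904) + (-52488) + (-1944) + (-162) + (-8) = 365302; answer 365302
Part 2: R1 = 365302; c = 14024; 14024 = 2^3 * 1753; number of divisors = (3+1) * (1+1) = 8; answer 8
Part 3: R2 = 8; m = -32; cross terms: (-28*-34 - -24*-27)=304, (-24*-15 - 31*-34)=1414, (31*10 - -32*-15)=-170, (-32*-27 - -28*10)=1144; twice the area = |2692| = 2692; area = 1346; answer 1346

1346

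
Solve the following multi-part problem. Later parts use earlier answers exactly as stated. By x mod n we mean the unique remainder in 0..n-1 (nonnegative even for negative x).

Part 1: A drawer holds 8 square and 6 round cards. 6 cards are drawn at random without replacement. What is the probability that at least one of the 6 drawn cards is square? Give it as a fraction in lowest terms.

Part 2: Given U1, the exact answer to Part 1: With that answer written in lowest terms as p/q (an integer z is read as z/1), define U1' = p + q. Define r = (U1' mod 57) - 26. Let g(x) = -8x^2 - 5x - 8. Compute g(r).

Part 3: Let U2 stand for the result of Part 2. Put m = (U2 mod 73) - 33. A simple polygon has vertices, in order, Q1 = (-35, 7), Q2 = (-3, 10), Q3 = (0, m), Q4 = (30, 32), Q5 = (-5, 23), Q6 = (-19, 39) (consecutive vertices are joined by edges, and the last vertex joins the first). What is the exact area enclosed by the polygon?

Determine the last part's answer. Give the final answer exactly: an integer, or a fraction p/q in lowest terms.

1113

Part 1: total draws C(14,6) = 3003; complement C(6,6) = 1; favorable 3003 - 1 = 3002; P = 3002/3003; answer 3002/3003
Part 2: U1 = 3002/3003; threaded value p + q = 6005; r = -6; -8*(-6)^2 - 5*(-6)^1 - 8 = (-288) + (30) + (-8) = -266; answer -266
Part 3: U2 = -266; m = -7; cross terms: (-35*10 - -3*7)=-329, (-3*-7 - 0*10)=21, (0*32 - 30*-7)=210, (30*23 - -5*32)=850, (-5*39 - -19*23)=242, (-19*7 - -35*39)=1232; twice the area = |2226| = 2226; area = 1113; answer 1113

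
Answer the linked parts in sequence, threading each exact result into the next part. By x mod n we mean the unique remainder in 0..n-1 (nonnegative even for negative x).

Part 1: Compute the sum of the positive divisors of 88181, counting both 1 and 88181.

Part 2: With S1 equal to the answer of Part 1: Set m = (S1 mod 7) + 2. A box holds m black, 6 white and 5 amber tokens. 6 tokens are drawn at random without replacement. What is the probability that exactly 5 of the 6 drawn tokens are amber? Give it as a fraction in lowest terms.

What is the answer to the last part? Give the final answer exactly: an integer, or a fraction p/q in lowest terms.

3/3094

Part 1: 88181 = 109 * 809; sigma = (1 + 109) * (1 + 809) = 110 * 810 = 89100; answer 89100
Part 2: S1 = 89100; m = 6; total draws C(17,6) = 12376; favorable C(5,5)*C(12,1) = 12; P = 3/3094; answer 3/3094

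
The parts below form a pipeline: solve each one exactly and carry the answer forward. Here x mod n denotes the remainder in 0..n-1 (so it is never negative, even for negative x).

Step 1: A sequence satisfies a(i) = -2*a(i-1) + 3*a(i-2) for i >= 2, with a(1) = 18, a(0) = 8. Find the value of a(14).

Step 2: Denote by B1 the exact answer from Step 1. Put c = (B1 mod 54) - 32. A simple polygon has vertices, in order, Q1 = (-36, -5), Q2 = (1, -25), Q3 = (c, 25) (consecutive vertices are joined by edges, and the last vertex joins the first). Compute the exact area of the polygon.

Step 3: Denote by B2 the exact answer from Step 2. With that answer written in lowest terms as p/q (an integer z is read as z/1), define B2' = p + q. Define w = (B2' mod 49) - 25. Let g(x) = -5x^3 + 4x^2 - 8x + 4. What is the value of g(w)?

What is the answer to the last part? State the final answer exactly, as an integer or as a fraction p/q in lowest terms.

Step 1: a(2) = -2*(18) + 3*(8) = -12; iterating: a(2)=-12, a(3)=78, a(4)=-192, a(5)=618, a(6)=-1812, a(7)=5478, a(8)=-16392, a(9)=49218, a(10)=-147612, a(11)=442878, a(12)=-1328592, a(13)=3985818, a(14)=-11957412; answer -11957412
Step 2: B1 = -11957412; c = -8; cross terms: (-36*-25 - 1*-5)=905, (1*25 - -8*-25)=-175, (-8*-5 - -36*25)=940; twice the area = |1670| = 1670; area = 835; answer 835
Step 3: B2 = 835; threaded value p + q = 836; w = -22; -5*(-22)^3 + 4*(-22)^2 - 8*(-22)^1 + 4 = (53240) + (1936) + (176) + (4) = 55356; answer 55356

55356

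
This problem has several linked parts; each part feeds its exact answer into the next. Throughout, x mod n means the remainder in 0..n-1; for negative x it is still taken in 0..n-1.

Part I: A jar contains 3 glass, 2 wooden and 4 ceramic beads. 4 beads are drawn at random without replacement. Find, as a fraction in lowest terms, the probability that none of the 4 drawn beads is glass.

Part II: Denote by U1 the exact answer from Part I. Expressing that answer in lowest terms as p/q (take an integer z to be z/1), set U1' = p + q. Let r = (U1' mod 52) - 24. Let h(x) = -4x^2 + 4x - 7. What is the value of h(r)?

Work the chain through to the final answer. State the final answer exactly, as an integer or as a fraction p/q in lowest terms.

-2031

Part I: total draws C(9,4) = 126; favorable C(6,4) = 15; P = 5/42; answer 5/42
Part II: U1 = 5/42; threaded value p + q = 47; r = 23; -4*(23)^2 + 4*(23)^1 - 7 = (-2116) + (92) + (-7) = -2031; answer -2031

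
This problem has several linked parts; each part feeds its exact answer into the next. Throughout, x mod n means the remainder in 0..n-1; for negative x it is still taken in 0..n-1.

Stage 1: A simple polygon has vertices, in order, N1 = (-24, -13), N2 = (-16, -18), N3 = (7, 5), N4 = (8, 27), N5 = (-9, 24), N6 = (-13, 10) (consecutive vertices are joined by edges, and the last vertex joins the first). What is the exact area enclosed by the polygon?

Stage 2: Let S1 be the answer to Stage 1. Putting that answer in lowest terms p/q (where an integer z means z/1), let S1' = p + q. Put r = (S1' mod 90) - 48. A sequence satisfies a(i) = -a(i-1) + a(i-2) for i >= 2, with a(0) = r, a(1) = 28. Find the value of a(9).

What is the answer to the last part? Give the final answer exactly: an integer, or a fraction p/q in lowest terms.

Stage 1: cross terms: (-24*-18 - -16*-13)=224, (-16*5 - 7*-18)=46, (7*27 - 8*5)=149, (8*24 - -9*27)=435, (-9*10 - -13*24)=222, (-13*-13 - -24*10)=409; twice the area = |1485| = 1485; area = 1485/2; answer 1485/2
Stage 2: S1 = 1485/2; threaded value p + q = 1487; r = -1; a(2) = -1*(28) + 1*(-1) = -29; iterating: a(2)=-29, a(3)=57, a(4)=-86, a(5)=143, a(6)=-229, a(7)=372, a(8)=-601, a(9)=973; answer 973

973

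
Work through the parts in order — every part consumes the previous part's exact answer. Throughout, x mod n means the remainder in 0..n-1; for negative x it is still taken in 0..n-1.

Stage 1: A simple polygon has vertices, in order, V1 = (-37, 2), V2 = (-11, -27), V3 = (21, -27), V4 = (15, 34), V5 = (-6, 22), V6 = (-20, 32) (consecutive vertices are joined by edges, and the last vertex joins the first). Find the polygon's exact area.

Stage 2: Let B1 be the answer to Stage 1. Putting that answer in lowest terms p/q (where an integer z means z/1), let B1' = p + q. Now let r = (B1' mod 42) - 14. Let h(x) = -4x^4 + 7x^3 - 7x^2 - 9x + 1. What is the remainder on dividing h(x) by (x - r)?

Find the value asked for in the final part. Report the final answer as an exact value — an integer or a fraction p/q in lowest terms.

Stage 1: cross terms: (-37*-27 - -11*2)=1021, (-11*-27 - 21*-27)=864, (21*34 - 15*-27)=1119, (15*22 - -6*34)=534, (-6*32 - -20*22)=248, (-20*2 - -37*32)=1144; twice the area = |4930| = 4930; area = 2465; answer 2465
Stage 2: B1 = 2465; threaded value p + q = 2466; r = 16; remainder = value at the root: -4*(16)^4 + 7*(16)^3 - 7*(16)^2 - 9*(16)^1 + 1 = (-262144) + (28672) + (-1792) + (-144) + (1) = -235407; answer -235407

-235407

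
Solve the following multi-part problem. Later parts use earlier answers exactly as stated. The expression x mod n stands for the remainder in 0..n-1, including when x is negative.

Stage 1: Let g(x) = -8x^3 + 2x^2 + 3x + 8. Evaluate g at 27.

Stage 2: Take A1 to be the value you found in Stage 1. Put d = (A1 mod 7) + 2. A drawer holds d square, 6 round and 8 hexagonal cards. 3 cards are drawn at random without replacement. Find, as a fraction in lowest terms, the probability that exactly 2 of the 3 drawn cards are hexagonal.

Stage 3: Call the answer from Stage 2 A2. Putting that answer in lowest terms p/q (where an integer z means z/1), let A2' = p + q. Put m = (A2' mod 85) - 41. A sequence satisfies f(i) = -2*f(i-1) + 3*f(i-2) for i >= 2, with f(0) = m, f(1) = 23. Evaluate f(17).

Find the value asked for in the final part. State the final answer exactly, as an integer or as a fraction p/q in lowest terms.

32285063

Stage 1: -8*(27)^3 + 2*(27)^2 + 3*(27)^1 + 8 = (-157464) + (1458) + (81) + (8) = -155917; answer -155917
Stage 2: A1 = -155917; d = 3; total draws C(17,3) = 680; favorable C(8,2)*C(9,1) = 252; P = 63/170; answer 63/170
Stage 3: A2 = 63/170; threaded value p + q = 233; m = 22; f(2) = -2*(23) + 3*(22) = 20; iterating: f(2)=20, f(3)=29, f(4)=2, f(5)=83, f(6)=-160, f(7)=569, f(8)=-1618, f(9)=4943, f(10)=-14740, f(11)=44309, f(12)=-132838, f(13)=398603, f(14)=-1195720, f(15)=3587249, f(16)=-10761658, f(17)=32285063; answer 32285063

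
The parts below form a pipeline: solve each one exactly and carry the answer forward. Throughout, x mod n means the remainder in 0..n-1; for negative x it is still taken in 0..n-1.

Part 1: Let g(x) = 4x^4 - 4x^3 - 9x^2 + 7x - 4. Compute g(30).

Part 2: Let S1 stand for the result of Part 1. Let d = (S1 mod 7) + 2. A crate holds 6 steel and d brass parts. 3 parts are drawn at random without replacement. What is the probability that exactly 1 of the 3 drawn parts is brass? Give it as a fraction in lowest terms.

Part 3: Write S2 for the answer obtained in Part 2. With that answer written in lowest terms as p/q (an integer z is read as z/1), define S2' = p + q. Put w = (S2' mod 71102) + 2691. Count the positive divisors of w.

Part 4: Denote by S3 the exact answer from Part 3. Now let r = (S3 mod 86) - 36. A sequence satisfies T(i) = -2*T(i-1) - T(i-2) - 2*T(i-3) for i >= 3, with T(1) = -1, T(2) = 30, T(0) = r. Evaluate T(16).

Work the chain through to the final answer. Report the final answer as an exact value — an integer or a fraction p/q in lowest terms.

78618

Part 1: 4*(30)^4 - 4*(30)^3 - 9*(30)^2 + 7*(30)^1 - 4 = (3240000) + (-108000) + (-8100) + (210) + (-4) = 3124106; answer 3124106
Part 2: S1 = 3124106; d = 8; total draws C(14,3) = 364; favorable C(8,1)*C(6,2) = 120; P = 30/91; answer 30/91
Part 3: S2 = 30/91; threaded value p + q = 121; w = 2812; 2812 = 2^2 * 19 * 37; number of divisors = (2+1) * (1+1) * (1+1) = 12; answer 12
Part 4: S3 = 12; r = -24; T(3) = -2*(30) - 1*(-1) - 2*(-24) = -11; iterating: T(3)=-11, T(4)=-6, T(5)=-37, T(6)=102, T(7)=-155, T(8)=282, T(9)=-613, T(10)=1254, T(11)=-2459, T(12)=4890, T(13)=-9829, T(14)=19686, T(15)=-39323, T(16)=78618; answer 78618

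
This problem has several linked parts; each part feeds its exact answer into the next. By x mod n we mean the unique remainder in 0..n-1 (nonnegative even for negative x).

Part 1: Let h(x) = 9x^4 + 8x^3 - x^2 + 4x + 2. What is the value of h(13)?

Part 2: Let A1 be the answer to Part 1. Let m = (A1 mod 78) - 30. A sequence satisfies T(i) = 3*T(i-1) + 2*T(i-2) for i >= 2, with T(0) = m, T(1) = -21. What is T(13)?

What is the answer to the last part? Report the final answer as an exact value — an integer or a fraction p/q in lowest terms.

Part 1: 9*(13)^4 + 8*(13)^3 - 1*(13)^2 + 4*(13)^1 + 2 = (257049) + (17576) + (-169) + (52) + (2) = 274510; answer 274510
Part 2: A1 = 274510; m = -2; T(2) = 3*(-21) + 2*(-2) = -67; iterating: T(2)=-67, T(3)=-243, T(4)=-863, T(5)=-3075, T(6)=-10951, T(7)=-39003, T(8)=-138911, T(9)=-494739, T(10)=-1762039, T(11)=-6275595, T(12)=-22350863, T(13)=-79603779; answer -79603779

-79603779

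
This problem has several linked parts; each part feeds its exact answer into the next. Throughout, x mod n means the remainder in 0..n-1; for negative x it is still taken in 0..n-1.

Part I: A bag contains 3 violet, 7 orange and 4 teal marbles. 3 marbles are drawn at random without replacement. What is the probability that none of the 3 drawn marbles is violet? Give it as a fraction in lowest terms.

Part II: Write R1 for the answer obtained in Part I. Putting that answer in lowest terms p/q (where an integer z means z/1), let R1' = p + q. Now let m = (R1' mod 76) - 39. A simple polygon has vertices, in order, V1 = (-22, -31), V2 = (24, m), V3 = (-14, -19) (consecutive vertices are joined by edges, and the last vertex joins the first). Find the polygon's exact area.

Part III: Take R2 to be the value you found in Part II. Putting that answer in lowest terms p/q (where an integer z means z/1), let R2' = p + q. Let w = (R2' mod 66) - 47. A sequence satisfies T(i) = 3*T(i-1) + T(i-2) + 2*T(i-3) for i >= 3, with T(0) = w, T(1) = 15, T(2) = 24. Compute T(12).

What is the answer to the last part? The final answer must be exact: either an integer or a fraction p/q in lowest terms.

Part I: total draws C(14,3) = 364; favorable C(11,3) = 165; P = 165/364; answer 165/364
Part II: R1 = 165/364; threaded value p + q = 529; m = 34; cross terms: (-22*34 - 24*-31)=-4, (24*-19 - -14*34)=20, (-14*-31 - -22*-19)=16; twice the area = |32| = 32; area = 16; answer 16
Part III: R2 = 16; threaded value p + q = 17; w = -30; T(3) = 3*(24) + 1*(15) + 2*(-30) = 27; iterating: T(3)=27, T(4)=135, T(5)=480, T(6)=1629, T(7)=5637, T(8)=19500, T(9)=67395, T(10)=232959, T(11)=805272, T(12)=2783565; answer 2783565

2783565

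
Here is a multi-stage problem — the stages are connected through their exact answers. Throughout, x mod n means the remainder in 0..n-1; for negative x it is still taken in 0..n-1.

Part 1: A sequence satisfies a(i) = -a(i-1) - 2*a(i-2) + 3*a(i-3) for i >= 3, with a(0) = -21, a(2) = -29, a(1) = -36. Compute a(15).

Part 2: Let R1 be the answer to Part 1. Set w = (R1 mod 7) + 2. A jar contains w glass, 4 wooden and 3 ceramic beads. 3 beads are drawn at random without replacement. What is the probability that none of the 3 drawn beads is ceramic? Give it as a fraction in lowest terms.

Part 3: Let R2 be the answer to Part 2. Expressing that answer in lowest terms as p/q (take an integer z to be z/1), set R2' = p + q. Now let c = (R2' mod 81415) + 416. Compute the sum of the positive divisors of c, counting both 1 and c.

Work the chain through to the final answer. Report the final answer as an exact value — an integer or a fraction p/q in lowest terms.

1920

Part 1: a(3) = -1*(-29) - 2*(-36) + 3*(-21) = 38; iterating: a(3)=38, a(4)=-88, a(5)=-75, a(6)=365, a(7)=-479, a(8)=-476, a(9)=2529, a(10)=-3014, a(11)=-3472, a(12)=17087, a(13)=-19185, a(14)=-25405, a(15)=115036; answer 115036
Part 2: R1 = 115036; w = 7; total draws C(14,3) = 364; favorable C(11,3) = 165; P = 165/364; answer 165/364
Part 3: R2 = 165/364; threaded value p + q = 529; c = 945; 945 = 3^3 * 5 * 7; sigma = (1 + 3 + 9 + 27) * (1 + 5) * (1 + 7) = 40 * 6 * 8 = 1920; answer 1920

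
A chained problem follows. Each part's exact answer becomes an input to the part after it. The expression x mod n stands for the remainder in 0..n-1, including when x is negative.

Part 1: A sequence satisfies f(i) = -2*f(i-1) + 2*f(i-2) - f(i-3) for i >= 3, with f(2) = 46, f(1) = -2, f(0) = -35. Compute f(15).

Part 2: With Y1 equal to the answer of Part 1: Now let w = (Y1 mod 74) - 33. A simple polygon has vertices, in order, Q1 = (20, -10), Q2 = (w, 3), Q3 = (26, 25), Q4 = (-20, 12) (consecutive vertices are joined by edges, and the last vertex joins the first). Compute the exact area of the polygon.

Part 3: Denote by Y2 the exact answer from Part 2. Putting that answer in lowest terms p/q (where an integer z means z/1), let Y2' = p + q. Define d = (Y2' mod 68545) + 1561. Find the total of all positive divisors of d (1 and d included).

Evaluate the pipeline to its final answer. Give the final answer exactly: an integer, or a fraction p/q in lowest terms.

4704

Part 1: f(3) = -2*(46) + 2*(-2) - 1*(-35) = -61; iterating: f(3)=-61, f(4)=216, f(5)=-600, f(6)=1693, f(7)=-4802, f(8)=13590, f(9)=-38477, f(10)=108936, f(11)=-308416, f(12)=873181, f(13)=-2472130, f(14)=6999038, f(15)=-19815517; answer -19815517
Part 2: Y1 = -19815517; w = 22; cross terms: (20*3 - 22*-10)=280, (22*25 - 26*3)=472, (26*12 - -20*25)=812, (-20*-10 - 20*12)=-40; twice the area = |1524| = 1524; area = 762; answer 762
Part 3: Y2 = 762; threaded value p + q = 763; d = 2324; 2324 = 2^2 * 7 * 83; sigma = (1 + 2 + 4) * (1 + 7) * (1 + 83) = 7 * 8 * 84 = 4704; answer 4704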